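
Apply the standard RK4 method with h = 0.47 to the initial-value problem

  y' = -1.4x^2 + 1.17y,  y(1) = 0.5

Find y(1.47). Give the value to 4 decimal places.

RK4: k1 = f(x_n, y_n); k2 = f(x_n + h/2, y_n + (h/2)·k1); k3 = f(x_n + h/2, y_n + (h/2)·k2); k4 = f(x_n + h, y_n + h·k3); y_{n+1} = y_n + (h/6)·(k1 + 2k2 + 2k3 + k4).
x=1.000000, y=0.500000:
  k1 = f(1.000000, 0.500000) = -0.815000
  k2 = f(1.235000, 0.308475) = -1.774399
  k3 = f(1.235000, 0.083016) = -2.038186
  k4 = f(1.470000, -0.457947) = -3.561059
  y ← 0.500000 + (0.47/6)·(k1 + 2k2 + 2k3 + k4) = -0.440096
y(1.47) ≈ -0.4401

-0.4401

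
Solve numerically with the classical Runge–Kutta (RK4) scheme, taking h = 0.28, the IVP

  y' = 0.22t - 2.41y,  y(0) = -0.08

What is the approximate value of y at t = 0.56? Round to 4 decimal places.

RK4: k1 = f(t_n, y_n); k2 = f(t_n + h/2, y_n + (h/2)·k1); k3 = f(t_n + h/2, y_n + (h/2)·k2); k4 = f(t_n + h, y_n + h·k3); y_{n+1} = y_n + (h/6)·(k1 + 2k2 + 2k3 + k4).
t=0.000000, y=-0.080000:
  k1 = f(0.000000, -0.080000) = 0.192800
  k2 = f(0.140000, -0.053008) = 0.158549
  k3 = f(0.140000, -0.057803) = 0.170105
  k4 = f(0.280000, -0.032370) = 0.139613
  y ← -0.080000 + (0.28/6)·(k1 + 2k2 + 2k3 + k4) = -0.033813
t=0.280000, y=-0.033813:
  k1 = f(0.280000, -0.033813) = 0.143089
  k2 = f(0.420000, -0.013780) = 0.125611
  k3 = f(0.420000, -0.016227) = 0.131508
  k4 = f(0.560000, 0.003009) = 0.115948
  y ← -0.033813 + (0.28/6)·(k1 + 2k2 + 2k3 + k4) = 0.002273
y(0.56) ≈ 0.0023

0.0023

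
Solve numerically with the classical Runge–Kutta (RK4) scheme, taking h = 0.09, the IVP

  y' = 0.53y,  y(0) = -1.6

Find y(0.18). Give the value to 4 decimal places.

-1.7602

RK4: k1 = f(s_n, y_n); k2 = f(s_n + h/2, y_n + (h/2)·k1); k3 = f(s_n + h/2, y_n + (h/2)·k2); k4 = f(s_n + h, y_n + h·k3); y_{n+1} = y_n + (h/6)·(k1 + 2k2 + 2k3 + k4).
s=0.000000, y=-1.600000:
  k1 = f(0.000000, -1.600000) = -0.848000
  k2 = f(0.045000, -1.638160) = -0.868225
  k3 = f(0.045000, -1.639070) = -0.868707
  k4 = f(0.090000, -1.678184) = -0.889437
  y ← -1.600000 + (0.09/6)·(k1 + 2k2 + 2k3 + k4) = -1.678170
s=0.090000, y=-1.678170:
  k1 = f(0.090000, -1.678170) = -0.889430
  k2 = f(0.135000, -1.718194) = -0.910643
  k3 = f(0.135000, -1.719148) = -0.911149
  k4 = f(0.180000, -1.760173) = -0.932892
  y ← -1.678170 + (0.09/6)·(k1 + 2k2 + 2k3 + k4) = -1.760158
y(0.18) ≈ -1.7602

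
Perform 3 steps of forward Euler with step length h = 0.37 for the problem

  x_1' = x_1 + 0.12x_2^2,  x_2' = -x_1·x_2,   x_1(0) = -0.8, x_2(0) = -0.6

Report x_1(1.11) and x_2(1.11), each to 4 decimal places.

-1.9377, -1.6733

Euler on (x_1,x_2): x_1_{n+1} = x_1_n + h·x_1', x_2_{n+1} = x_2_n + h·x_2'.
0.000000: (-0.800000, -0.600000); f=(-0.756800, -0.480000) → (-1.080016, -0.777600)
0.370000: (-1.080016, -0.777600); f=(-1.007457, -0.839820) → (-1.452775, -1.088334)
0.740000: (-1.452775, -1.088334); f=(-1.310639, -1.581104) → (-1.937711, -1.673342)
(x_1(1.11), x_2(1.11)) ≈ (-1.9377, -1.6733)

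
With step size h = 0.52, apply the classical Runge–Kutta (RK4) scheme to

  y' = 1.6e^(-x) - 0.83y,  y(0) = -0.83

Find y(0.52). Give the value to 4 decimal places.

RK4: k1 = f(x_n, y_n); k2 = f(x_n + h/2, y_n + (h/2)·k1); k3 = f(x_n + h/2, y_n + (h/2)·k2); k4 = f(x_n + h, y_n + h·k3); y_{n+1} = y_n + (h/6)·(k1 + 2k2 + 2k3 + k4).
x=0.000000, y=-0.830000:
  k1 = f(0.000000, -0.830000) = 2.288900
  k2 = f(0.260000, -0.234886) = 1.428638
  k3 = f(0.260000, -0.458554) = 1.614282
  k4 = f(0.520000, 0.009427) = 0.943409
  y ← -0.830000 + (0.52/6)·(k1 + 2k2 + 2k3 + k4) = -0.022427
y(0.52) ≈ -0.0224

-0.0224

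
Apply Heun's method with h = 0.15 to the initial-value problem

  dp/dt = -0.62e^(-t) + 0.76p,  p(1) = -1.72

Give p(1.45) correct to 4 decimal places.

Heun: k1 = f(t_n, p_n); k2 = f(t_n + h, p_n + h·k1); p_{n+1} = p_n + (h/2)·(k1 + k2).
t=1.000000, p=-1.720000:
  k1 = f(1.000000, -1.720000) = -1.535285
  k2 = f(1.150000, -1.950293) = -1.678537
  p ← -1.720000 + (0.15/2)·(-1.535285 + (-1.678537)) = -1.961037
t=1.150000, p=-1.961037:
  k1 = f(1.150000, -1.961037) = -1.686703
  k2 = f(1.300000, -2.214042) = -1.851642
  p ← -1.961037 + (0.15/2)·(-1.686703 + (-1.851642)) = -2.226413
t=1.300000, p=-2.226413:
  k1 = f(1.300000, -2.226413) = -1.861043
  k2 = f(1.450000, -2.505569) = -2.049666
  p ← -2.226413 + (0.15/2)·(-1.861043 + (-2.049666)) = -2.519716
p(1.45) ≈ -2.5197

-2.5197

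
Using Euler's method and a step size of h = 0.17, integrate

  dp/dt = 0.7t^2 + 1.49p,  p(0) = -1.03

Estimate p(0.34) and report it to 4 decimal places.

Euler: p_{n+1} = p_n + h·f(t_n, p_n).
t=0.000000, p=-1.030000: f=-1.534700 → p ← -1.030000 + 0.17·(-1.534700) = -1.290899
t=0.170000, p=-1.290899: f=-1.903210 → p ← -1.290899 + 0.17·(-1.903210) = -1.614445
p(0.34) ≈ -1.6144

-1.6144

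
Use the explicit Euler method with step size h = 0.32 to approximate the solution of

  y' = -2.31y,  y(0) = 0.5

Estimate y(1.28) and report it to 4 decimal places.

Euler: y_{n+1} = y_n + h·f(x_n, y_n).
x=0.000000, y=0.500000: f=-1.155000 → y ← 0.500000 + 0.32·(-1.155000) = 0.130400
x=0.320000, y=0.130400: f=-0.301224 → y ← 0.130400 + 0.32·(-0.301224) = 0.034008
x=0.640000, y=0.034008: f=-0.078559 → y ← 0.034008 + 0.32·(-0.078559) = 0.008869
x=0.960000, y=0.008869: f=-0.020488 → y ← 0.008869 + 0.32·(-0.020488) = 0.002313
y(1.28) ≈ 0.0023

0.0023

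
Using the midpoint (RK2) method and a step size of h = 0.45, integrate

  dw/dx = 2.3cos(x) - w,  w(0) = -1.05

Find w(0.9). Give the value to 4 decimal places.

Midpoint: k1 = f(x_n, w_n); k2 = f(x_n + h/2, w_n + (h/2)·k1); w_{n+1} = w_n + h·k2.
x=0.000000, w=-1.050000:
  k1 = f(0.000000, -1.050000) = 3.350000
  k2 = f(0.225000, -0.296250) = 2.538276
  w ← -1.050000 + 0.45·2.538276 = 0.092224
x=0.450000, w=0.092224:
  k1 = f(0.450000, 0.092224) = 1.978804
  k2 = f(0.675000, 0.537455) = 1.258171
  w ← 0.092224 + 0.45·1.258171 = 0.658401
w(0.9) ≈ 0.6584

0.6584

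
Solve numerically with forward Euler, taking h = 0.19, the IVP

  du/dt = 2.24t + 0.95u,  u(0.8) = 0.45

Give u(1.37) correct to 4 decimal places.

Euler: u_{n+1} = u_n + h·f(t_n, u_n).
t=0.800000, u=0.450000: f=2.219500 → u ← 0.450000 + 0.19·2.219500 = 0.871705
t=0.990000, u=0.871705: f=3.045720 → u ← 0.871705 + 0.19·3.045720 = 1.450392
t=1.180000, u=1.450392: f=4.021072 → u ← 1.450392 + 0.19·4.021072 = 2.214395
u(1.37) ≈ 2.2144

2.2144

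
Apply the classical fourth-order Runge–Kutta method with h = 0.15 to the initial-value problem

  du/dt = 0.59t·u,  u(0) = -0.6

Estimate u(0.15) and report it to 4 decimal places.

RK4: k1 = f(t_n, u_n); k2 = f(t_n + h/2, u_n + (h/2)·k1); k3 = f(t_n + h/2, u_n + (h/2)·k2); k4 = f(t_n + h, u_n + h·k3); u_{n+1} = u_n + (h/6)·(k1 + 2k2 + 2k3 + k4).
t=0.000000, u=-0.600000:
  k1 = f(0.000000, -0.600000) = 0.000000
  k2 = f(0.075000, -0.600000) = -0.026550
  k3 = f(0.075000, -0.601991) = -0.026638
  k4 = f(0.150000, -0.603996) = -0.053454
  u ← -0.600000 + (0.15/6)·(k1 + 2k2 + 2k3 + k4) = -0.603996
u(0.15) ≈ -0.6040

-0.6040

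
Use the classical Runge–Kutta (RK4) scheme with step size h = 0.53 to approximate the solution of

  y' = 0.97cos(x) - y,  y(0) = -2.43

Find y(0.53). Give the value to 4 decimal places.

-1.0533

RK4: k1 = f(x_n, y_n); k2 = f(x_n + h/2, y_n + (h/2)·k1); k3 = f(x_n + h/2, y_n + (h/2)·k2); k4 = f(x_n + h, y_n + h·k3); y_{n+1} = y_n + (h/6)·(k1 + 2k2 + 2k3 + k4).
x=0.000000, y=-2.430000:
  k1 = f(0.000000, -2.430000) = 3.400000
  k2 = f(0.265000, -1.529000) = 2.465140
  k3 = f(0.265000, -1.776738) = 2.712878
  k4 = f(0.530000, -0.992175) = 1.829098
  y ← -2.430000 + (0.53/6)·(k1 + 2k2 + 2k3 + k4) = -1.053313
y(0.53) ≈ -1.0533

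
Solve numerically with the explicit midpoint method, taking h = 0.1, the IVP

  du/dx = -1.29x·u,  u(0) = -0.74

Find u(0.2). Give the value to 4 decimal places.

-0.7211

Midpoint: k1 = f(x_n, u_n); k2 = f(x_n + h/2, u_n + (h/2)·k1); u_{n+1} = u_n + h·k2.
x=0.000000, u=-0.740000:
  k1 = f(0.000000, -0.740000) = 0.000000
  k2 = f(0.050000, -0.740000) = 0.047730
  u ← -0.740000 + 0.1·0.047730 = -0.735227
x=0.100000, u=-0.735227:
  k1 = f(0.100000, -0.735227) = 0.094844
  k2 = f(0.150000, -0.730485) = 0.141349
  u ← -0.735227 + 0.1·0.141349 = -0.721092
u(0.2) ≈ -0.7211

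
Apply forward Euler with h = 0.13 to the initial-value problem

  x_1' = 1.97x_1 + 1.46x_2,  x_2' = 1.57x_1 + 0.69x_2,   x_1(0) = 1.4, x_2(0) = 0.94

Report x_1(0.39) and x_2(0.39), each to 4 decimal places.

Euler on (x_1,x_2): x_1_{n+1} = x_1_n + h·x_1', x_2_{n+1} = x_2_n + h·x_2'.
0.000000: (1.400000, 0.940000); f=(4.130400, 2.846600) → (1.936952, 1.310058)
0.130000: (1.936952, 1.310058); f=(5.728480, 3.944955) → (2.681654, 1.822902)
0.260000: (2.681654, 1.822902); f=(7.944296, 5.468000) → (3.714413, 2.533742)
(x_1(0.39), x_2(0.39)) ≈ (3.7144, 2.5337)

3.7144, 2.5337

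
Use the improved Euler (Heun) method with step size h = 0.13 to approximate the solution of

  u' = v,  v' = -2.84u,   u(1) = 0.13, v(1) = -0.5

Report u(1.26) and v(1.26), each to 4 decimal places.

-0.0093, -0.5460

Heun on (u,v): k1 = f(t_n, state_n); k2 = f(t_n + h, state_n + h·k1); state_{n+1} = state_n + (h/2)·(k1 + k2).
1.000000: (0.130000, -0.500000)
  k1 = (-0.500000, -0.369200)
  predictor → (0.065000, -0.547996)
  k2 = (-0.547996, -0.184600)
  → (0.061880, -0.535997)
1.130000: (0.061880, -0.535997)
  k1 = (-0.535997, -0.175740)
  predictor → (-0.007799, -0.558843)
  k2 = (-0.558843, 0.022150)
  → (-0.009284, -0.545980)
(u(1.26), v(1.26)) ≈ (-0.0093, -0.5460)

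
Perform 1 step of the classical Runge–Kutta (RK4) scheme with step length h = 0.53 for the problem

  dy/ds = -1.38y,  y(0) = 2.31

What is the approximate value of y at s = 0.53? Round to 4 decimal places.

1.1152

RK4: k1 = f(s_n, y_n); k2 = f(s_n + h/2, y_n + (h/2)·k1); k3 = f(s_n + h/2, y_n + (h/2)·k2); k4 = f(s_n + h, y_n + h·k3); y_{n+1} = y_n + (h/6)·(k1 + 2k2 + 2k3 + k4).
s=0.000000, y=2.310000:
  k1 = f(0.000000, 2.310000) = -3.187800
  k2 = f(0.265000, 1.465233) = -2.022022
  k3 = f(0.265000, 1.774164) = -2.448347
  k4 = f(0.530000, 1.012376) = -1.397079
  y ← 2.310000 + (0.53/6)·(k1 + 2k2 + 2k3 + k4) = 1.115237
y(0.53) ≈ 1.1152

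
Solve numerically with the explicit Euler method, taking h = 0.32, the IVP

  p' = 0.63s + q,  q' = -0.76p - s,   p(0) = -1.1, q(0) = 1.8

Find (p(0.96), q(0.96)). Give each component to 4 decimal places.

1.0008, 1.8386

Euler on (p,q): p_{n+1} = p_n + h·p', q_{n+1} = q_n + h·q'.
0.000000: (-1.100000, 1.800000); f=(1.800000, 0.836000) → (-0.524000, 2.067520)
0.320000: (-0.524000, 2.067520); f=(2.269120, 0.078240) → (0.202118, 2.092557)
0.640000: (0.202118, 2.092557); f=(2.495757, -0.793610) → (1.000761, 1.838602)
(p(0.96), q(0.96)) ≈ (1.0008, 1.8386)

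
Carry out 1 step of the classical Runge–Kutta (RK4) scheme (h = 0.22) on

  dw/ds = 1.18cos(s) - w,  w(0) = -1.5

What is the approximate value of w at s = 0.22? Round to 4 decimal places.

-0.9727

RK4: k1 = f(s_n, w_n); k2 = f(s_n + h/2, w_n + (h/2)·k1); k3 = f(s_n + h/2, w_n + (h/2)·k2); k4 = f(s_n + h, w_n + h·k3); w_{n+1} = w_n + (h/6)·(k1 + 2k2 + 2k3 + k4).
s=0.000000, w=-1.500000:
  k1 = f(0.000000, -1.500000) = 2.680000
  k2 = f(0.110000, -1.205200) = 2.378068
  k3 = f(0.110000, -1.238412) = 2.411281
  k4 = f(0.220000, -0.969518) = 2.121077
  w ← -1.500000 + (0.22/6)·(k1 + 2k2 + 2k3 + k4) = -0.972742
w(0.22) ≈ -0.9727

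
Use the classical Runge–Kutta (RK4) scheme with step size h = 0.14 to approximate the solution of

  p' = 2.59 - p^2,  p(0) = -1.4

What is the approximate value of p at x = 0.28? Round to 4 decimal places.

-1.1386

RK4: k1 = f(x_n, p_n); k2 = f(x_n + h/2, p_n + (h/2)·k1); k3 = f(x_n + h/2, p_n + (h/2)·k2); k4 = f(x_n + h, p_n + h·k3); p_{n+1} = p_n + (h/6)·(k1 + 2k2 + 2k3 + k4).
x=0.000000, p=-1.400000:
  k1 = f(0.000000, -1.400000) = 0.630000
  k2 = f(0.070000, -1.355900) = 0.751535
  k3 = f(0.070000, -1.347393) = 0.774533
  k4 = f(0.140000, -1.291565) = 0.921859
  p ← -1.400000 + (0.14/6)·(k1 + 2k2 + 2k3 + k4) = -1.292573
x=0.140000, p=-1.292573:
  k1 = f(0.140000, -1.292573) = 0.919254
  k2 = f(0.210000, -1.228226) = 1.081462
  k3 = f(0.210000, -1.216871) = 1.109225
  k4 = f(0.280000, -1.137282) = 1.296590
  p ← -1.292573 + (0.14/6)·(k1 + 2k2 + 2k3 + k4) = -1.138638
p(0.28) ≈ -1.1386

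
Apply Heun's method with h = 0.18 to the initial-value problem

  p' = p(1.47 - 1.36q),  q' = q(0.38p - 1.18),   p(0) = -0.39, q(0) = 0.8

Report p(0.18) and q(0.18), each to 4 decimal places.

-0.4275, 0.6310

Heun on (p,q): k1 = f(x_n, state_n); k2 = f(x_n + h, state_n + h·k1); state_{n+1} = state_n + (h/2)·(k1 + k2).
0.000000: (-0.390000, 0.800000)
  k1 = (-0.148980, -1.062560)
  predictor → (-0.416816, 0.608739)
  k2 = (-0.267644, -0.814731)
  → (-0.427496, 0.631044)
(p(0.18), q(0.18)) ≈ (-0.4275, 0.6310)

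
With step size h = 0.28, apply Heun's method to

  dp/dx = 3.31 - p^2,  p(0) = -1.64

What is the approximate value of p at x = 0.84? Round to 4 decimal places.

-0.0608

Heun: k1 = f(x_n, p_n); k2 = f(x_n + h, p_n + h·k1); p_{n+1} = p_n + (h/2)·(k1 + k2).
x=0.000000, p=-1.640000:
  k1 = f(0.000000, -1.640000) = 0.620400
  k2 = f(0.280000, -1.466288) = 1.160000
  p ← -1.640000 + (0.28/2)·(0.620400 + 1.160000) = -1.390744
x=0.280000, p=-1.390744:
  k1 = f(0.280000, -1.390744) = 1.375831
  k2 = f(0.560000, -1.005511) = 2.298947
  p ← -1.390744 + (0.28/2)·(1.375831 + 2.298947) = -0.876275
x=0.560000, p=-0.876275:
  k1 = f(0.560000, -0.876275) = 2.542142
  k2 = f(0.840000, -0.164475) = 3.282948
  p ← -0.876275 + (0.28/2)·(2.542142 + 3.282948) = -0.060763
p(0.84) ≈ -0.0608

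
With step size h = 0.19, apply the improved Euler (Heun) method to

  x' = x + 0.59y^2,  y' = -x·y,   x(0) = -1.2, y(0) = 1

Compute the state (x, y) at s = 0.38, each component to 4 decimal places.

-1.3215, 1.6288

Heun on (x,y): k1 = f(s_n, state_n); k2 = f(s_n + h, state_n + h·k1); state_{n+1} = state_n + (h/2)·(k1 + k2).
0.000000: (-1.200000, 1.000000)
  k1 = (-0.610000, 1.200000)
  predictor → (-1.315900, 1.228000)
  k2 = (-0.426189, 1.615925)
  → (-1.298438, 1.267513)
0.190000: (-1.298438, 1.267513)
  k1 = (-0.350551, 1.645787)
  predictor → (-1.365043, 1.580212)
  k2 = (0.108229, 2.157057)
  → (-1.321458, 1.628783)
(x(0.38), y(0.38)) ≈ (-1.3215, 1.6288)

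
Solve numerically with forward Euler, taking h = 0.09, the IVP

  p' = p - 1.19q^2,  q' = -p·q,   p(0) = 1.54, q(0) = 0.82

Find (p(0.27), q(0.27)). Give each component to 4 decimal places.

1.8114, 0.5119

Euler on (p,q): p_{n+1} = p_n + h·p', q_{n+1} = q_n + h·q'.
0.000000: (1.540000, 0.820000); f=(0.739844, -1.262800) → (1.606586, 0.706348)
0.090000: (1.606586, 0.706348); f=(1.012862, -1.134809) → (1.697744, 0.604215)
0.180000: (1.697744, 0.604215); f=(1.263303, -1.025802) → (1.811441, 0.511893)
(p(0.27), q(0.27)) ≈ (1.8114, 0.5119)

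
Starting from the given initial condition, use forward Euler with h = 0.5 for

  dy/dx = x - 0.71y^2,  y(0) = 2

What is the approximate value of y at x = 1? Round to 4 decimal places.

0.7106

Euler: y_{n+1} = y_n + h·f(x_n, y_n).
x=0.000000, y=2.000000: f=-2.840000 → y ← 2.000000 + 0.5·(-2.840000) = 0.580000
x=0.500000, y=0.580000: f=0.261156 → y ← 0.580000 + 0.5·0.261156 = 0.710578
y(1) ≈ 0.7106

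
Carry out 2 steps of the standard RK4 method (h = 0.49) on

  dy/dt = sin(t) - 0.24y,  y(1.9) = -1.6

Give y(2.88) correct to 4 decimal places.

RK4: k1 = f(t_n, y_n); k2 = f(t_n + h/2, y_n + (h/2)·k1); k3 = f(t_n + h/2, y_n + (h/2)·k2); k4 = f(t_n + h, y_n + h·k3); y_{n+1} = y_n + (h/6)·(k1 + 2k2 + 2k3 + k4).
t=1.900000, y=-1.600000:
  k1 = f(1.900000, -1.600000) = 1.330300
  k2 = f(2.145000, -1.274076) = 1.145403
  k3 = f(2.145000, -1.319376) = 1.156275
  k4 = f(2.390000, -1.033425) = 0.930825
  y ← -1.600000 + (0.49/6)·(k1 + 2k2 + 2k3 + k4) = -1.039401
t=2.390000, y=-1.039401:
  k1 = f(2.390000, -1.039401) = 0.932259
  k2 = f(2.635000, -0.810997) = 0.679840
  k3 = f(2.635000, -0.872840) = 0.694682
  k4 = f(2.880000, -0.699006) = 0.426381
  y ← -1.039401 + (0.49/6)·(k1 + 2k2 + 2k3 + k4) = -0.703940
y(2.88) ≈ -0.7039

-0.7039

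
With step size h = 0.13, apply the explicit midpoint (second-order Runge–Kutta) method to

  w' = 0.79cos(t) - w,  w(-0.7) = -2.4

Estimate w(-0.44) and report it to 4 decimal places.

Midpoint: k1 = f(t_n, w_n); k2 = f(t_n + h/2, w_n + (h/2)·k1); w_{n+1} = w_n + h·k2.
t=-0.700000, w=-2.400000:
  k1 = f(-0.700000, -2.400000) = 3.004225
  k2 = f(-0.635000, -2.204725) = 2.840732
  w ← -2.400000 + 0.13·2.840732 = -2.030705
t=-0.570000, w=-2.030705:
  k1 = f(-0.570000, -2.030705) = 2.695807
  k2 = f(-0.505000, -1.855477) = 2.546865
  w ← -2.030705 + 0.13·2.546865 = -1.699612
w(-0.44) ≈ -1.6996

-1.6996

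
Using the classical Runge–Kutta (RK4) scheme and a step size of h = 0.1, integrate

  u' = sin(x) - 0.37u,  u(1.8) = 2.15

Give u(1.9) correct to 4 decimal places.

RK4: k1 = f(x_n, u_n); k2 = f(x_n + h/2, u_n + (h/2)·k1); k3 = f(x_n + h/2, u_n + (h/2)·k2); k4 = f(x_n + h, u_n + h·k3); u_{n+1} = u_n + (h/6)·(k1 + 2k2 + 2k3 + k4).
x=1.800000, u=2.150000:
  k1 = f(1.800000, 2.150000) = 0.178348
  k2 = f(1.850000, 2.158917) = 0.162476
  k3 = f(1.850000, 2.158124) = 0.162769
  k4 = f(1.900000, 2.166277) = 0.144778
  u ← 2.150000 + (0.1/6)·(k1 + 2k2 + 2k3 + k4) = 2.166227
u(1.9) ≈ 2.1662

2.1662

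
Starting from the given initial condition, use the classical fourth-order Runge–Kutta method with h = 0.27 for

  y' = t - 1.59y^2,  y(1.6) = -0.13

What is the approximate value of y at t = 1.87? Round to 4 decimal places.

0.3268

RK4: k1 = f(t_n, y_n); k2 = f(t_n + h/2, y_n + (h/2)·k1); k3 = f(t_n + h/2, y_n + (h/2)·k2); k4 = f(t_n + h, y_n + h·k3); y_{n+1} = y_n + (h/6)·(k1 + 2k2 + 2k3 + k4).
t=1.600000, y=-0.130000:
  k1 = f(1.600000, -0.130000) = 1.573129
  k2 = f(1.735000, 0.082372) = 1.724212
  k3 = f(1.735000, 0.102769) = 1.718207
  k4 = f(1.870000, 0.333916) = 1.692715
  y ← -0.130000 + (0.27/6)·(k1 + 2k2 + 2k3 + k4) = 0.326781
y(1.87) ≈ 0.3268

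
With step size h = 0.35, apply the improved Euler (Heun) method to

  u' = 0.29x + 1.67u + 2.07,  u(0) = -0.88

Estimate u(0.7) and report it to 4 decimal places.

Heun: k1 = f(x_n, u_n); k2 = f(x_n + h, u_n + h·k1); u_{n+1} = u_n + (h/2)·(k1 + k2).
x=0.000000, u=-0.880000:
  k1 = f(0.000000, -0.880000) = 0.600400
  k2 = f(0.350000, -0.669860) = 1.052834
  u ← -0.880000 + (0.35/2)·(0.600400 + 1.052834) = -0.590684
x=0.350000, u=-0.590684:
  k1 = f(0.350000, -0.590684) = 1.185058
  k2 = f(0.700000, -0.175914) = 1.979224
  u ← -0.590684 + (0.35/2)·(1.185058 + 1.979224) = -0.036935
u(0.7) ≈ -0.0369

-0.0369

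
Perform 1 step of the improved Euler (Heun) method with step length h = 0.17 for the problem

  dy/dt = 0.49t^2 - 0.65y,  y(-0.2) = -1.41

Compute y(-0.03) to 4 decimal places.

-1.2613

Heun: k1 = f(t_n, y_n); k2 = f(t_n + h, y_n + h·k1); y_{n+1} = y_n + (h/2)·(k1 + k2).
t=-0.200000, y=-1.410000:
  k1 = f(-0.200000, -1.410000) = 0.936100
  k2 = f(-0.030000, -1.250863) = 0.813502
  y ← -1.410000 + (0.17/2)·(0.936100 + 0.813502) = -1.261284
y(-0.03) ≈ -1.2613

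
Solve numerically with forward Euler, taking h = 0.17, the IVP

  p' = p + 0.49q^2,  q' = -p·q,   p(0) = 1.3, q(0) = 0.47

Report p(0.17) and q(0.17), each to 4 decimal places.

1.5394, 0.3661

Euler on (p,q): p_{n+1} = p_n + h·p', q_{n+1} = q_n + h·q'.
0.000000: (1.300000, 0.470000); f=(1.408241, -0.611000) → (1.539401, 0.366130)
(p(0.17), q(0.17)) ≈ (1.5394, 0.3661)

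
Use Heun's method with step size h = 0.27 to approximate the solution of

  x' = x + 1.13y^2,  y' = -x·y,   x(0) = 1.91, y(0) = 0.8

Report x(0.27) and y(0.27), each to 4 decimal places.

Heun on (x,y): k1 = f(s_n, state_n); k2 = f(s_n + h, state_n + h·k1); state_{n+1} = state_n + (h/2)·(k1 + k2).
0.000000: (1.910000, 0.800000)
  k1 = (2.633200, -1.528000)
  predictor → (2.620964, 0.387440)
  k2 = (2.790588, -1.015466)
  → (2.642211, 0.456632)
(x(0.27), y(0.27)) ≈ (2.6422, 0.4566)

2.6422, 0.4566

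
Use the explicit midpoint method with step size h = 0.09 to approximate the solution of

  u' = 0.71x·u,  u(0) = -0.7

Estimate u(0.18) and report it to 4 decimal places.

-0.7081

Midpoint: k1 = f(x_n, u_n); k2 = f(x_n + h/2, u_n + (h/2)·k1); u_{n+1} = u_n + h·k2.
x=0.000000, u=-0.700000:
  k1 = f(0.000000, -0.700000) = 0.000000
  k2 = f(0.045000, -0.700000) = -0.022365
  u ← -0.700000 + 0.09·(-0.022365) = -0.702013
x=0.090000, u=-0.702013:
  k1 = f(0.090000, -0.702013) = -0.044859
  k2 = f(0.135000, -0.704031) = -0.067481
  u ← -0.702013 + 0.09·(-0.067481) = -0.708086
u(0.18) ≈ -0.7081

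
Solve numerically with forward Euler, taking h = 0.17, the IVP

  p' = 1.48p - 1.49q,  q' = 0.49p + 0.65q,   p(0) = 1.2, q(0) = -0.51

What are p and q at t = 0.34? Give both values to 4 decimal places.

2.1596, -0.3821

Euler on (p,q): p_{n+1} = p_n + h·p', q_{n+1} = q_n + h·q'.
0.000000: (1.200000, -0.510000); f=(2.535900, 0.256500) → (1.631103, -0.466395)
0.170000: (1.631103, -0.466395); f=(3.108961, 0.496084) → (2.159626, -0.382061)
(p(0.34), q(0.34)) ≈ (2.1596, -0.3821)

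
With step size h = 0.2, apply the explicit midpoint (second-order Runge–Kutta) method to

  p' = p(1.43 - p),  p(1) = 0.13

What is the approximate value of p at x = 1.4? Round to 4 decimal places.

0.2146

Midpoint: k1 = f(x_n, p_n); k2 = f(x_n + h/2, p_n + (h/2)·k1); p_{n+1} = p_n + h·k2.
x=1.000000, p=0.130000:
  k1 = f(1.000000, 0.130000) = 0.169000
  k2 = f(1.100000, 0.146900) = 0.188487
  p ← 0.130000 + 0.2·0.188487 = 0.167697
x=1.200000, p=0.167697:
  k1 = f(1.200000, 0.167697) = 0.211685
  k2 = f(1.300000, 0.188866) = 0.234408
  p ← 0.167697 + 0.2·0.234408 = 0.214579
p(1.4) ≈ 0.2146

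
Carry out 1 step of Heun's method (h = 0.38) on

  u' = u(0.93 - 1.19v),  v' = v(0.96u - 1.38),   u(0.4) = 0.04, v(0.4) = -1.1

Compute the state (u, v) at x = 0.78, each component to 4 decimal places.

0.0791, -0.6855

Heun on (u,v): k1 = f(x_n, state_n); k2 = f(x_n + h, state_n + h·k1); state_{n+1} = state_n + (h/2)·(k1 + k2).
0.400000: (0.040000, -1.100000)
  k1 = (0.089560, 1.475760)
  predictor → (0.074033, -0.539211)
  k2 = (0.116354, 0.705789)
  → (0.079124, -0.685506)
(u(0.78), v(0.78)) ≈ (0.0791, -0.6855)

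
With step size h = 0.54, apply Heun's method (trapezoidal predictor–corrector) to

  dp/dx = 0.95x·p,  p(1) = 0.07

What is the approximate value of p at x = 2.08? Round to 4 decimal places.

Heun: k1 = f(x_n, p_n); k2 = f(x_n + h, p_n + h·k1); p_{n+1} = p_n + (h/2)·(k1 + k2).
x=1.000000, p=0.070000:
  k1 = f(1.000000, 0.070000) = 0.066500
  k2 = f(1.540000, 0.105910) = 0.154946
  p ← 0.070000 + (0.54/2)·(0.066500 + 0.154946) = 0.129791
x=1.540000, p=0.129791:
  k1 = f(1.540000, 0.129791) = 0.189884
  k2 = f(2.080000, 0.232328) = 0.459079
  p ← 0.129791 + (0.54/2)·(0.189884 + 0.459079) = 0.305010
p(2.08) ≈ 0.3050

0.3050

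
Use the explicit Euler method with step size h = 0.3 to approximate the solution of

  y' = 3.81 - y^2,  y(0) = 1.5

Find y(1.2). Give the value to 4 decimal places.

1.9518

Euler: y_{n+1} = y_n + h·f(t_n, y_n).
t=0.000000, y=1.500000: f=1.560000 → y ← 1.500000 + 0.3·1.560000 = 1.968000
t=0.300000, y=1.968000: f=-0.063024 → y ← 1.968000 + 0.3·(-0.063024) = 1.949093
t=0.600000, y=1.949093: f=0.011037 → y ← 1.949093 + 0.3·0.011037 = 1.952404
t=0.900000, y=1.952404: f=-0.001881 → y ← 1.952404 + 0.3·(-0.001881) = 1.951840
y(1.2) ≈ 1.9518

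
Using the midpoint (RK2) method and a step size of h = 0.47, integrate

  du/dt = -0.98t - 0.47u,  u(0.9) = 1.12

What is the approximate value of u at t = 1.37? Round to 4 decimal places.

Midpoint: k1 = f(t_n, u_n); k2 = f(t_n + h/2, u_n + (h/2)·k1); u_{n+1} = u_n + h·k2.
t=0.900000, u=1.120000:
  k1 = f(0.900000, 1.120000) = -1.408400
  k2 = f(1.135000, 0.789026) = -1.483142
  u ← 1.120000 + 0.47·(-1.483142) = 0.422923
u(1.37) ≈ 0.4229

0.4229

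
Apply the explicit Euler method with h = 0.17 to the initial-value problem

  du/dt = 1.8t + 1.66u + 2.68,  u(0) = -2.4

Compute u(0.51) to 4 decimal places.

-3.0996

Euler: u_{n+1} = u_n + h·f(t_n, u_n).
t=0.000000, u=-2.400000: f=-1.304000 → u ← -2.400000 + 0.17·(-1.304000) = -2.621680
t=0.170000, u=-2.621680: f=-1.365989 → u ← -2.621680 + 0.17·(-1.365989) = -2.853898
t=0.340000, u=-2.853898: f=-1.445471 → u ← -2.853898 + 0.17·(-1.445471) = -3.099628
u(0.51) ≈ -3.0996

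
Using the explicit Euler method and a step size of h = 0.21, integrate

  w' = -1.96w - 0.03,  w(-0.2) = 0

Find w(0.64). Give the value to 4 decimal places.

-0.0135

Euler: w_{n+1} = w_n + h·f(t_n, w_n).
t=-0.200000, w=0.000000: f=-0.030000 → w ← 0.000000 + 0.21·(-0.030000) = -0.006300
t=0.010000, w=-0.006300: f=-0.017652 → w ← -0.006300 + 0.21·(-0.017652) = -0.010007
t=0.220000, w=-0.010007: f=-0.010386 → w ← -0.010007 + 0.21·(-0.010386) = -0.012188
t=0.430000, w=-0.012188: f=-0.006111 → w ← -0.012188 + 0.21·(-0.006111) = -0.013471
w(0.64) ≈ -0.0135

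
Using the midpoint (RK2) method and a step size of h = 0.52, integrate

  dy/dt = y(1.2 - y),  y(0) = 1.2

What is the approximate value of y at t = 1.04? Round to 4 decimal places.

Midpoint: k1 = f(t_n, y_n); k2 = f(t_n + h/2, y_n + (h/2)·k1); y_{n+1} = y_n + h·k2.
t=0.000000, y=1.200000:
  k1 = f(0.000000, 1.200000) = 0.000000
  k2 = f(0.260000, 1.200000) = 0.000000
  y ← 1.200000 + 0.52·0.000000 = 1.200000
t=0.520000, y=1.200000:
  k1 = f(0.520000, 1.200000) = 0.000000
  k2 = f(0.780000, 1.200000) = 0.000000
  y ← 1.200000 + 0.52·0.000000 = 1.200000
y(1.04) ≈ 1.2000

1.2000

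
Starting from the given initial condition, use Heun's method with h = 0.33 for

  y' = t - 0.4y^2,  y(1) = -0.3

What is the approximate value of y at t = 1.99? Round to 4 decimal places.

Heun: k1 = f(t_n, y_n); k2 = f(t_n + h, y_n + h·k1); y_{n+1} = y_n + (h/2)·(k1 + k2).
t=1.000000, y=-0.300000:
  k1 = f(1.000000, -0.300000) = 0.964000
  k2 = f(1.330000, 0.018120) = 1.329869
  y ← -0.300000 + (0.33/2)·(0.964000 + 1.329869) = 0.078488
t=1.330000, y=0.078488:
  k1 = f(1.330000, 0.078488) = 1.327536
  k2 = f(1.660000, 0.516575) = 1.553260
  y ← 0.078488 + (0.33/2)·(1.327536 + 1.553260) = 0.553820
t=1.660000, y=0.553820:
  k1 = f(1.660000, 0.553820) = 1.537314
  k2 = f(1.990000, 1.061133) = 1.539599
  y ← 0.553820 + (0.33/2)·(1.537314 + 1.539599) = 1.061510
y(1.99) ≈ 1.0615

1.0615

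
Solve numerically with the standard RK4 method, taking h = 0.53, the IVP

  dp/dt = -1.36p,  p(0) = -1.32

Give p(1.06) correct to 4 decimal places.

-0.3141

RK4: k1 = f(t_n, p_n); k2 = f(t_n + h/2, p_n + (h/2)·k1); k3 = f(t_n + h/2, p_n + (h/2)·k2); k4 = f(t_n + h, p_n + h·k3); p_{n+1} = p_n + (h/6)·(k1 + 2k2 + 2k3 + k4).
t=0.000000, p=-1.320000:
  k1 = f(0.000000, -1.320000) = 1.795200
  k2 = f(0.265000, -0.844272) = 1.148210
  k3 = f(0.265000, -1.015724) = 1.381385
  k4 = f(0.530000, -0.587866) = 0.799498
  p ← -1.320000 + (0.53/6)·(k1 + 2k2 + 2k3 + k4) = -0.643907
t=0.530000, p=-0.643907:
  k1 = f(0.530000, -0.643907) = 0.875713
  k2 = f(0.795000, -0.411843) = 0.560106
  k3 = f(0.795000, -0.495478) = 0.673851
  k4 = f(1.060000, -0.286766) = 0.390001
  p ← -0.643907 + (0.53/6)·(k1 + 2k2 + 2k3 + k4) = -0.314103
p(1.06) ≈ -0.3141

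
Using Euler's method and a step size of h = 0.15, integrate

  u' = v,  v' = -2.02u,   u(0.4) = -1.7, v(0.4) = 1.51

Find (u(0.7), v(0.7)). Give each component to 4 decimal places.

-1.1697, 2.4716

Euler on (u,v): u_{n+1} = u_n + h·u', v_{n+1} = v_n + h·v'.
0.400000: (-1.700000, 1.510000); f=(1.510000, 3.434000) → (-1.473500, 2.025100)
0.550000: (-1.473500, 2.025100); f=(2.025100, 2.976470) → (-1.169735, 2.471571)
(u(0.7), v(0.7)) ≈ (-1.1697, 2.4716)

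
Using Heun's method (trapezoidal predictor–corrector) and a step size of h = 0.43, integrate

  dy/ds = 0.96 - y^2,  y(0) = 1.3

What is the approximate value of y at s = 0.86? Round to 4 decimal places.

Heun: k1 = f(s_n, y_n); k2 = f(s_n + h, y_n + h·k1); y_{n+1} = y_n + (h/2)·(k1 + k2).
s=0.000000, y=1.300000:
  k1 = f(0.000000, 1.300000) = -0.730000
  k2 = f(0.430000, 0.986100) = -0.012393
  y ← 1.300000 + (0.43/2)·(-0.730000 + (-0.012393)) = 1.140385
s=0.430000, y=1.140385:
  k1 = f(0.430000, 1.140385) = -0.340479
  k2 = f(0.860000, 0.993979) = -0.027995
  y ← 1.140385 + (0.43/2)·(-0.340479 + (-0.027995)) = 1.061164
y(0.86) ≈ 1.0612

1.0612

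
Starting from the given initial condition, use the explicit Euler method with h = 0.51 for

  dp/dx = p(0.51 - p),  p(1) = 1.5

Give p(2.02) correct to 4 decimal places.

Euler: p_{n+1} = p_n + h·f(x_n, p_n).
x=1.000000, p=1.500000: f=-1.485000 → p ← 1.500000 + 0.51·(-1.485000) = 0.742650
x=1.510000, p=0.742650: f=-0.172778 → p ← 0.742650 + 0.51·(-0.172778) = 0.654533
p(2.02) ≈ 0.6545

0.6545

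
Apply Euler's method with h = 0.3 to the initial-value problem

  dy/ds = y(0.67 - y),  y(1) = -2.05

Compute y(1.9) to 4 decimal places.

Euler: y_{n+1} = y_n + h·f(s_n, y_n).
s=1.000000, y=-2.050000: f=-5.576000 → y ← -2.050000 + 0.3·(-5.576000) = -3.722800
s=1.300000, y=-3.722800: f=-16.353516 → y ← -3.722800 + 0.3·(-16.353516) = -8.628855
s=1.600000, y=-8.628855: f=-80.238467 → y ← -8.628855 + 0.3·(-80.238467) = -32.700395
y(1.9) ≈ -32.7004

-32.7004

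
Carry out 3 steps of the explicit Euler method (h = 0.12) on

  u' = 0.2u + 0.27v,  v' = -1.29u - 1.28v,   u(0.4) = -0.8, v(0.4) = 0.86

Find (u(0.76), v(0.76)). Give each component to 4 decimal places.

Euler on (u,v): u_{n+1} = u_n + h·u', v_{n+1} = v_n + h·v'.
0.400000: (-0.800000, 0.860000); f=(0.072200, -0.068800) → (-0.791336, 0.851744)
0.520000: (-0.791336, 0.851744); f=(0.071704, -0.069409) → (-0.782732, 0.843415)
0.640000: (-0.782732, 0.843415); f=(0.071176, -0.069847) → (-0.774190, 0.835033)
(u(0.76), v(0.76)) ≈ (-0.7742, 0.8350)

-0.7742, 0.8350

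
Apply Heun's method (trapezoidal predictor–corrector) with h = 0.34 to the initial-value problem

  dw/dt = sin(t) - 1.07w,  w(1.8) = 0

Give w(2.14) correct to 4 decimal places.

0.2485

Heun: k1 = f(t_n, w_n); k2 = f(t_n + h, w_n + h·k1); w_{n+1} = w_n + (h/2)·(k1 + k2).
t=1.800000, w=0.000000:
  k1 = f(1.800000, 0.000000) = 0.973848
  k2 = f(2.140000, 0.331108) = 0.488045
  w ← 0.000000 + (0.34/2)·(0.973848 + 0.488045) = 0.248522
w(2.14) ≈ 0.2485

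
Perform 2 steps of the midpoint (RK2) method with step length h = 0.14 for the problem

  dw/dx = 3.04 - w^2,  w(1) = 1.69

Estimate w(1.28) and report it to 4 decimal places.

Midpoint: k1 = f(x_n, w_n); k2 = f(x_n + h/2, w_n + (h/2)·k1); w_{n+1} = w_n + h·k2.
x=1.000000, w=1.690000:
  k1 = f(1.000000, 1.690000) = 0.183900
  k2 = f(1.070000, 1.702873) = 0.140224
  w ← 1.690000 + 0.14·0.140224 = 1.709631
x=1.140000, w=1.709631:
  k1 = f(1.140000, 1.709631) = 0.117161
  k2 = f(1.210000, 1.717833) = 0.089051
  w ← 1.709631 + 0.14·0.089051 = 1.722098
w(1.28) ≈ 1.7221

1.7221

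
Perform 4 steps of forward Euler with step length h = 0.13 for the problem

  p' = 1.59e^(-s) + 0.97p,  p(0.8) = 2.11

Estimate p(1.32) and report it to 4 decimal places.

3.7726

Euler: p_{n+1} = p_n + h·f(s_n, p_n).
s=0.800000, p=2.110000: f=2.761133 → p ← 2.110000 + 0.13·2.761133 = 2.468947
s=0.930000, p=2.468947: f=3.022219 → p ← 2.468947 + 0.13·3.022219 = 2.861836
s=1.060000, p=2.861836: f=3.326845 → p ← 2.861836 + 0.13·3.326845 = 3.294326
s=1.190000, p=3.294326: f=3.679208 → p ← 3.294326 + 0.13·3.679208 = 3.772623
p(1.32) ≈ 3.7726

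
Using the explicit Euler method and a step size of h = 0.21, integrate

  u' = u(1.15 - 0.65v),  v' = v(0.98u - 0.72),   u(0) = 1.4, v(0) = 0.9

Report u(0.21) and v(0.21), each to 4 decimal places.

1.5661, 1.0232

Euler on (u,v): u_{n+1} = u_n + h·u', v_{n+1} = v_n + h·v'.
0.000000: (1.400000, 0.900000); f=(0.791000, 0.586800) → (1.566110, 1.023228)
(u(0.21), v(0.21)) ≈ (1.5661, 1.0232)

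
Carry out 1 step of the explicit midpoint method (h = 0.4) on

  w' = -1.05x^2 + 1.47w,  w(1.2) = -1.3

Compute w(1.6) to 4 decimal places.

-3.2901

Midpoint: k1 = f(x_n, w_n); k2 = f(x_n + h/2, w_n + (h/2)·k1); w_{n+1} = w_n + h·k2.
x=1.200000, w=-1.300000:
  k1 = f(1.200000, -1.300000) = -3.423000
  k2 = f(1.400000, -1.984600) = -4.975362
  w ← -1.300000 + 0.4·(-4.975362) = -3.290145
w(1.6) ≈ -3.2901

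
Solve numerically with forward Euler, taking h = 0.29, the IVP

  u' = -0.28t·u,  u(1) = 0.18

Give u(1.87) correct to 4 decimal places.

Euler: u_{n+1} = u_n + h·f(t_n, u_n).
t=1.000000, u=0.180000: f=-0.050400 → u ← 0.180000 + 0.29·(-0.050400) = 0.165384
t=1.290000, u=0.165384: f=-0.059737 → u ← 0.165384 + 0.29·(-0.059737) = 0.148060
t=1.580000, u=0.148060: f=-0.065502 → u ← 0.148060 + 0.29·(-0.065502) = 0.129065
u(1.87) ≈ 0.1291

0.1291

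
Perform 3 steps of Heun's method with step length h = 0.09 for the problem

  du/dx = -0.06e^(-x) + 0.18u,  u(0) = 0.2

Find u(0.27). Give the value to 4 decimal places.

Heun: k1 = f(x_n, u_n); k2 = f(x_n + h, u_n + h·k1); u_{n+1} = u_n + (h/2)·(k1 + k2).
x=0.000000, u=0.200000:
  k1 = f(0.000000, 0.200000) = -0.024000
  k2 = f(0.090000, 0.197840) = -0.019225
  u ← 0.200000 + (0.09/2)·(-0.024000 + (-0.019225)) = 0.198055
x=0.090000, u=0.198055:
  k1 = f(0.090000, 0.198055) = -0.019186
  k2 = f(0.180000, 0.196328) = -0.014777
  u ← 0.198055 + (0.09/2)·(-0.019186 + (-0.014777)) = 0.196527
x=0.180000, u=0.196527:
  k1 = f(0.180000, 0.196527) = -0.014741
  k2 = f(0.270000, 0.195200) = -0.010667
  u ← 0.196527 + (0.09/2)·(-0.014741 + (-0.010667)) = 0.195383
u(0.27) ≈ 0.1954

0.1954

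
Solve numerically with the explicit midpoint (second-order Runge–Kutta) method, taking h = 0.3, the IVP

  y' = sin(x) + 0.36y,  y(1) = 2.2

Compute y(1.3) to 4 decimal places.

2.7379

Midpoint: k1 = f(x_n, y_n); k2 = f(x_n + h/2, y_n + (h/2)·k1); y_{n+1} = y_n + h·k2.
x=1.000000, y=2.200000:
  k1 = f(1.000000, 2.200000) = 1.633471
  k2 = f(1.150000, 2.445021) = 1.792971
  y ← 2.200000 + 0.3·1.792971 = 2.737891
y(1.3) ≈ 2.7379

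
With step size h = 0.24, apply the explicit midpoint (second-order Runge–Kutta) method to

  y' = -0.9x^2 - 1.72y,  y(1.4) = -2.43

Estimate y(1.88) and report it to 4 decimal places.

-1.9246

Midpoint: k1 = f(x_n, y_n); k2 = f(x_n + h/2, y_n + (h/2)·k1); y_{n+1} = y_n + h·k2.
x=1.400000, y=-2.430000:
  k1 = f(1.400000, -2.430000) = 2.415600
  k2 = f(1.520000, -2.140128) = 1.601660
  y ← -2.430000 + 0.24·1.601660 = -2.045602
x=1.640000, y=-2.045602:
  k1 = f(1.640000, -2.045602) = 1.097795
  k2 = f(1.760000, -1.913866) = 0.504010
  y ← -2.045602 + 0.24·0.504010 = -1.924639
y(1.88) ≈ -1.9246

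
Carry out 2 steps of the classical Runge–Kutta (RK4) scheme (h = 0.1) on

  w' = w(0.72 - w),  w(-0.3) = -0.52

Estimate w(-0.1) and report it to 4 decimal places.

RK4: k1 = f(s_n, w_n); k2 = f(s_n + h/2, w_n + (h/2)·k1); k3 = f(s_n + h/2, w_n + (h/2)·k2); k4 = f(s_n + h, w_n + h·k3); w_{n+1} = w_n + (h/6)·(k1 + 2k2 + 2k3 + k4).
s=-0.300000, w=-0.520000:
  k1 = f(-0.300000, -0.520000) = -0.644800
  k2 = f(-0.250000, -0.552240) = -0.702582
  k3 = f(-0.250000, -0.555129) = -0.707861
  k4 = f(-0.200000, -0.590786) = -0.774394
  w ← -0.520000 + (0.1/6)·(k1 + 2k2 + 2k3 + k4) = -0.590668
s=-0.200000, w=-0.590668:
  k1 = f(-0.200000, -0.590668) = -0.774170
  k2 = f(-0.150000, -0.629376) = -0.849266
  k3 = f(-0.150000, -0.633131) = -0.856710
  k4 = f(-0.100000, -0.676339) = -0.944398
  w ← -0.590668 + (0.1/6)·(k1 + 2k2 + 2k3 + k4) = -0.676177
w(-0.1) ≈ -0.6762

-0.6762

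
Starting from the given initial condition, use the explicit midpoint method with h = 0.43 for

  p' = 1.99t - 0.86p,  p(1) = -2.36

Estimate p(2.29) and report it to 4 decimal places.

Midpoint: k1 = f(t_n, p_n); k2 = f(t_n + h/2, p_n + (h/2)·k1); p_{n+1} = p_n + h·k2.
t=1.000000, p=-2.360000:
  k1 = f(1.000000, -2.360000) = 4.019600
  k2 = f(1.215000, -1.495786) = 3.704226
  p ← -2.360000 + 0.43·3.704226 = -0.767183
t=1.430000, p=-0.767183:
  k1 = f(1.430000, -0.767183) = 3.505477
  k2 = f(1.645000, -0.013505) = 3.285164
  p ← -0.767183 + 0.43·3.285164 = 0.645438
t=1.860000, p=0.645438:
  k1 = f(1.860000, 0.645438) = 3.146323
  k2 = f(2.075000, 1.321897) = 2.992418
  p ← 0.645438 + 0.43·2.992418 = 1.932178
p(2.29) ≈ 1.9322

1.9322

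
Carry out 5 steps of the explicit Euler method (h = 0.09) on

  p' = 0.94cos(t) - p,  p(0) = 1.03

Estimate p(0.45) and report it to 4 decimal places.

Euler: p_{n+1} = p_n + h·f(t_n, p_n).
t=0.000000, p=1.030000: f=-0.090000 → p ← 1.030000 + 0.09·(-0.090000) = 1.021900
t=0.090000, p=1.021900: f=-0.085704 → p ← 1.021900 + 0.09·(-0.085704) = 1.014187
t=0.180000, p=1.014187: f=-0.089374 → p ← 1.014187 + 0.09·(-0.089374) = 1.006143
t=0.270000, p=1.006143: f=-0.100198 → p ← 1.006143 + 0.09·(-0.100198) = 0.997125
t=0.360000, p=0.997125: f=-0.117382 → p ← 0.997125 + 0.09·(-0.117382) = 0.986561
p(0.45) ≈ 0.9866

0.9866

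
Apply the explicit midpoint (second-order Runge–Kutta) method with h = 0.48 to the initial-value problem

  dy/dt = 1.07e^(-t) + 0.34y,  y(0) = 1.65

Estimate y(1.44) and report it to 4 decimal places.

Midpoint: k1 = f(t_n, y_n); k2 = f(t_n + h/2, y_n + (h/2)·k1); y_{n+1} = y_n + h·k2.
t=0.000000, y=1.650000:
  k1 = f(0.000000, 1.650000) = 1.631000
  k2 = f(0.240000, 2.041440) = 1.535781
  y ← 1.650000 + 0.48·1.535781 = 2.387175
t=0.480000, y=2.387175:
  k1 = f(0.480000, 2.387175) = 1.473738
  k2 = f(0.720000, 2.740872) = 1.452721
  y ← 2.387175 + 0.48·1.452721 = 3.084481
t=0.960000, y=3.084481:
  k1 = f(0.960000, 3.084481) = 1.458419
  k2 = f(1.200000, 3.434502) = 1.490008
  y ← 3.084481 + 0.48·1.490008 = 3.799685
y(1.44) ≈ 3.7997

3.7997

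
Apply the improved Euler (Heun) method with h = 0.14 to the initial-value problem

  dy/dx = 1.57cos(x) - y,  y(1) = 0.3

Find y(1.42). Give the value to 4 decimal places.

0.3761

Heun: k1 = f(x_n, y_n); k2 = f(x_n + h, y_n + h·k1); y_{n+1} = y_n + (h/2)·(k1 + k2).
x=1.000000, y=0.300000:
  k1 = f(1.000000, 0.300000) = 0.548275
  k2 = f(1.140000, 0.376758) = 0.278865
  y ← 0.300000 + (0.14/2)·(0.548275 + 0.278865) = 0.357900
x=1.140000, y=0.357900:
  k1 = f(1.140000, 0.357900) = 0.297724
  k2 = f(1.280000, 0.399581) = 0.050562
  y ← 0.357900 + (0.14/2)·(0.297724 + 0.050562) = 0.382280
x=1.280000, y=0.382280:
  k1 = f(1.280000, 0.382280) = 0.067863
  k2 = f(1.420000, 0.391781) = -0.155927
  y ← 0.382280 + (0.14/2)·(0.067863 + (-0.155927)) = 0.376115
y(1.42) ≈ 0.3761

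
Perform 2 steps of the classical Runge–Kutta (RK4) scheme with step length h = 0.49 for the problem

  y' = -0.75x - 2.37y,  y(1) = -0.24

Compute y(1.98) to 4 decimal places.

RK4: k1 = f(x_n, y_n); k2 = f(x_n + h/2, y_n + (h/2)·k1); k3 = f(x_n + h/2, y_n + (h/2)·k2); k4 = f(x_n + h, y_n + h·k3); y_{n+1} = y_n + (h/6)·(k1 + 2k2 + 2k3 + k4).
x=1.000000, y=-0.240000:
  k1 = f(1.000000, -0.240000) = -0.181200
  k2 = f(1.245000, -0.284394) = -0.259736
  k3 = f(1.245000, -0.303635) = -0.214134
  k4 = f(1.490000, -0.344926) = -0.300026
  y ← -0.240000 + (0.49/6)·(k1 + 2k2 + 2k3 + k4) = -0.356699
x=1.490000, y=-0.356699:
  k1 = f(1.490000, -0.356699) = -0.272123
  k2 = f(1.735000, -0.423369) = -0.297865
  k3 = f(1.735000, -0.429676) = -0.282918
  k4 = f(1.980000, -0.495329) = -0.311071
  y ← -0.356699 + (0.49/6)·(k1 + 2k2 + 2k3 + k4) = -0.499188
y(1.98) ≈ -0.4992

-0.4992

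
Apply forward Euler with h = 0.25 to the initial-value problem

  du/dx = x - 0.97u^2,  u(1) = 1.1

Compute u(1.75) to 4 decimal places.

Euler: u_{n+1} = u_n + h·f(x_n, u_n).
x=1.000000, u=1.100000: f=-0.173700 → u ← 1.100000 + 0.25·(-0.173700) = 1.056575
x=1.250000, u=1.056575: f=0.167140 → u ← 1.056575 + 0.25·0.167140 = 1.098360
x=1.500000, u=1.098360: f=0.329797 → u ← 1.098360 + 0.25·0.329797 = 1.180809
u(1.75) ≈ 1.1808

1.1808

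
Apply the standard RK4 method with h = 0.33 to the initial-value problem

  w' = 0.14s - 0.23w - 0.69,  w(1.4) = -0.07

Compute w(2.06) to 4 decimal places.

-0.3336

RK4: k1 = f(s_n, w_n); k2 = f(s_n + h/2, w_n + (h/2)·k1); k3 = f(s_n + h/2, w_n + (h/2)·k2); k4 = f(s_n + h, w_n + h·k3); w_{n+1} = w_n + (h/6)·(k1 + 2k2 + 2k3 + k4).
s=1.400000, w=-0.070000:
  k1 = f(1.400000, -0.070000) = -0.477900
  k2 = f(1.565000, -0.148853) = -0.436664
  k3 = f(1.565000, -0.142050) = -0.438229
  k4 = f(1.730000, -0.214615) = -0.398438
  w ← -0.070000 + (0.33/6)·(k1 + 2k2 + 2k3 + k4) = -0.214437
s=1.730000, w=-0.214437:
  k1 = f(1.730000, -0.214437) = -0.398480
  k2 = f(1.895000, -0.280186) = -0.360257
  k3 = f(1.895000, -0.273879) = -0.361708
  k4 = f(2.060000, -0.333800) = -0.324826
  w ← -0.214437 + (0.33/6)·(k1 + 2k2 + 2k3 + k4) = -0.333635
w(2.06) ≈ -0.3336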